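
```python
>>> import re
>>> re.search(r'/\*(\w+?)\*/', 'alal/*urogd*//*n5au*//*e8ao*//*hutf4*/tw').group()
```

'/*urogd*/'

The match spans [4:13] → '/*urogd*/'.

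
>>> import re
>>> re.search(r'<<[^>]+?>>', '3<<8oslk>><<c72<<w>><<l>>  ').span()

The match spans [1:10] → '<<8oslk>>'.

(1, 10)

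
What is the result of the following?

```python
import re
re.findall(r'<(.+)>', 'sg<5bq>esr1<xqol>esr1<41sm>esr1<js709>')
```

Walking the string: at [2:38] match '<5bq>esr1<xqol>esr1<41sm>esr1<js709>', group 1 = '5bq>esr1<xqol>esr1<41sm>esr1<js709'.
`findall` collects group 1 from the one match (1 total).

['5bq>esr1<xqol>esr1<41sm>esr1<js709']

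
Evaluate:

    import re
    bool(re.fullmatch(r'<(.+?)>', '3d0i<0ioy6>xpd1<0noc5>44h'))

False

`fullmatch` succeeds only if the pattern covers the string from start to end.
Here the pattern can't cover the whole string, so the call returns None, and `bool(None)` is False.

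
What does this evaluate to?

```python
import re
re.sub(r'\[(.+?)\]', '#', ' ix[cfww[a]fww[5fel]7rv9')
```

' ix#fww#7rv9'

Matches: at [3:11] → '[cfww[a]'; at [14:20] → '[5fel]'.
`sub` substitutes '#' at each match site.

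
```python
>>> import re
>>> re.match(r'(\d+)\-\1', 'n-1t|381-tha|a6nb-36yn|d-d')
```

None

A backreference is literal: `\1` must see the identical characters the first group matched.
`re.match` only tries the pattern at the start of the string.
Here the pattern fails at index 0, so the call returns None.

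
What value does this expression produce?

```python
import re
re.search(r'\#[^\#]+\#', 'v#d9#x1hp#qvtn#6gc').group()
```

'#d9#'

`re.search` scans for the first position where the pattern succeeds.
The match spans [1:5] → '#d9#'.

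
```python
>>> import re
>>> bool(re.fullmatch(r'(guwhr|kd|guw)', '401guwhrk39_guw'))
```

False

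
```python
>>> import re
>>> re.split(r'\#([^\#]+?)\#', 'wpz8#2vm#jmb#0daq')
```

['wpz8', '2vm', 'jmb#0daq']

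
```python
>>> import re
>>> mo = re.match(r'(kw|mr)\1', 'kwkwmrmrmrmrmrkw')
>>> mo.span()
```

(0, 4)

`\1` is not a pattern — it's the concrete string captured by group 1, re-applied verbatim.
`match` is anchored at position 0; if the pattern doesn't fit there, it returns None.
The match spans [0:4] → 'kwkw'.
Captured: group 1 = 'kw'.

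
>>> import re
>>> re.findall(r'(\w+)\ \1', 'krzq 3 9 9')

['9']

A backreference is literal: `\1` must see the identical characters the first group matched.
One capturing group, so `findall` returns just the captured substring from the one match — 1 in all.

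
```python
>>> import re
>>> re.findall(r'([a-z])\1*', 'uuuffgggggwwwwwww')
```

The backreference `\1` re-matches whatever the first group consumed, character for character.
One capturing group, so `findall` returns just the captured substring from each match — 4 in all.

['u', 'f', 'g', 'w']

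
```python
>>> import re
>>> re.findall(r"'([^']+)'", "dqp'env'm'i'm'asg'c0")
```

Scanning left to right: at [3:8] match "'env'", group 1 = 'env'; at [9:12] match "'i'", group 1 = 'i'; at [13:18] match "'asg'", group 1 = 'asg'.
One capturing group, so `findall` returns just the captured substring from each match — 3 in all.

['env', 'i', 'asg']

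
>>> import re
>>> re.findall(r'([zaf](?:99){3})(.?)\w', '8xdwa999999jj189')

[('a999999', 'j')]

This matches one of [zaf], then the literal '99' repeated 3 times (captured); then optionally any character (captured); then a word character.
2 groups means the one result is a tuple of 2 captured strings — 1 here.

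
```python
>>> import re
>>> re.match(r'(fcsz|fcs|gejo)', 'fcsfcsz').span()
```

`re.match` only tries the pattern at the start of the string.
The match spans [0:3] → 'fcs'.

(0, 3)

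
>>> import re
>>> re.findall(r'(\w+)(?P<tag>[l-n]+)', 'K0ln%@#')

[('K0l', 'n')]

With 2 capturing groups, `findall` returns a 2-tuple per match.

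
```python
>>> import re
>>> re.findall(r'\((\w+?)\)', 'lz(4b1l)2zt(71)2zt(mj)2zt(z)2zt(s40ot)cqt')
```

['4b1l', '71', 'mj', 'z', 's40ot']

Walking the string: at [2:8] match '(4b1l)', group 1 = '4b1l'; at [11:15] match '(71)', group 1 = '71'; at [18:22] match '(mj)', group 1 = 'mj'; at [25:28] match '(z)', group 1 = 'z'; at [31:38] match '(s40ot)', group 1 = 's40ot'.
One capturing group, so `findall` returns just the captured substring from each match — 5 in all.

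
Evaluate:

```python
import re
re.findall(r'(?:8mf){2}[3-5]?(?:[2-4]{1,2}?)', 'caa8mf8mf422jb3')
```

The pattern matches the literal '8mf' repeated 2 times, then optionally a character in [3-5]; then 1 to 2 of a character in [2-4] (lazy) (non-capturing group).
Because the quantifier is non-greedy, it stops expanding at the earliest point where the rest of the pattern can succeed.
Matches: at [3:11] → '8mf8mf42'.
No capturing groups, so `findall` returns the 1 full match string.

['8mf8mf42']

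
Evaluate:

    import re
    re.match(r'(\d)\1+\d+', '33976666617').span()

`match` is anchored at position 0; if the pattern doesn't fit there, it returns None.
The match spans [0:11] → '33976666617'.

(0, 11)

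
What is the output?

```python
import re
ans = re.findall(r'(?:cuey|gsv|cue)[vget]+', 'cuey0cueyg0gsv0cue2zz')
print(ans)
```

['cueyg']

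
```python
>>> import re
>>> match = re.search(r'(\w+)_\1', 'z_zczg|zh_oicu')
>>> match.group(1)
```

'z'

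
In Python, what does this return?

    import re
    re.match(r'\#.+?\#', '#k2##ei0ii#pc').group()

'#k2#'

`re.match` won't scan ahead — the pattern has to work from the very first character.
The match spans [0:4] → '#k2#'.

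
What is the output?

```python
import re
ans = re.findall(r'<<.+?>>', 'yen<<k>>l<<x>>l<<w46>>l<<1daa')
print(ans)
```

['<<k>>', '<<x>>', '<<w46>>']

Since nothing is captured, `findall` lists the 3 matched substrings directly.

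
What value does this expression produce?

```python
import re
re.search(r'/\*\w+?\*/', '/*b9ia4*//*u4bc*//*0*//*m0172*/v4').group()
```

`search` walks the string left to right and returns the first match it finds.
The match spans [0:9] → '/*b9ia4*/'.

'/*b9ia4*/'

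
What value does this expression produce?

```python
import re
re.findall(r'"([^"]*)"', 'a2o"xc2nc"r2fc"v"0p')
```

One capturing group, so `findall` returns just the captured substring from each match — 2 in all.

['xc2nc', 'v']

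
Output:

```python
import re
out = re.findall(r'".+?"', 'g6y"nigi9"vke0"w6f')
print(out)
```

Because the quantifier is non-greedy, it stops expanding at the earliest point where the rest of the pattern can succeed.
Walking the string: at [3:10] → '"nigi9"'.
`findall` yields the raw match text (1 of them) because the pattern has no groups.

['"nigi9"']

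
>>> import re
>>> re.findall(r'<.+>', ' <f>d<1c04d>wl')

['<f>d<1c04d>']

Since nothing is captured, `findall` lists the 1 matched substring directly.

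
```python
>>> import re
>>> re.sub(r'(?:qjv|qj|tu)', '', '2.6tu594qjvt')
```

`|` is ordered: at each position the engine commits to the first alternative that works.
Matches: at [3:5] → 'tu'; at [8:11] → 'qjv'.
Every occurrence is swapped for ''.

'2.6594t'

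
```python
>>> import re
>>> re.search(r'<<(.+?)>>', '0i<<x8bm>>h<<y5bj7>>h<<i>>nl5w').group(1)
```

'x8bm'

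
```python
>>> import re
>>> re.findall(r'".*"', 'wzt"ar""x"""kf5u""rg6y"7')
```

['"ar""x"""kf5u""rg6y"']

With no groups in the pattern, `findall` gives back each whole match — 1 here.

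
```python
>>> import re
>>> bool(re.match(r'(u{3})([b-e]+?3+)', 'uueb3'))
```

This matches exactly 3 of a literal 'u' (captured); then one or more of a character in [b-e] (lazy), then one or more of a literal '3' (captured).
`re.match` won't scan ahead — the pattern has to work from the very first character.
Here the string doesn't start with a match, so the call returns None, and `bool(None)` is False.

False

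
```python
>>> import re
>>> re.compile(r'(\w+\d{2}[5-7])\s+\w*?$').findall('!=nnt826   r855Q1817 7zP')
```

['r855Q1817']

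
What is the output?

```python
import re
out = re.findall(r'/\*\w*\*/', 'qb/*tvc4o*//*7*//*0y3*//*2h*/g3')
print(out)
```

No capturing groups, so `findall` returns the 4 full match strings.

['/*tvc4o*/', '/*7*/', '/*0y3*/', '/*2h*/']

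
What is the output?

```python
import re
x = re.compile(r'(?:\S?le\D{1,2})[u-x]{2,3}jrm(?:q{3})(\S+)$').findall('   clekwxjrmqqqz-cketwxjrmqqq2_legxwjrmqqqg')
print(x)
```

The pattern matches optionally a non-whitespace character, then the literal 'le', then 1 to 2 of a non-digit (non-capturing group); then 2 to 3 of a character in [u-x], then the literal 'jrm'; then exactly 3 of a literal 'q' (non-capturing group); then one or more of a non-whitespace character (captured); then anchored at the end.
Scanning left to right: at [3:43] match 'clekwxjrmqqqz-cketwxjrmqqq2_legxwjrmqqqg', group 1 = 'z-cketwxjrmqqq2_legxwjrmqqqg'.
`findall` collects group 1 from the one match (1 total).

['z-cketwxjrmqqq2_legxwjrmqqqg']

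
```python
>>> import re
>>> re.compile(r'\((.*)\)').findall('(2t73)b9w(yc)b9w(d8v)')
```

['2t73)b9w(yc)b9w(d8v']

Walking the string: at [0:21] match '(2t73)b9w(yc)b9w(d8v)', group 1 = '2t73)b9w(yc)b9w(d8v'.
Because there's exactly one group, `findall` drops the full match and keeps group 1 from the one hit.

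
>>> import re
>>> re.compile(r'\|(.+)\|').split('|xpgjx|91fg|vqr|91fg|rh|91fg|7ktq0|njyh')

['', 'xpgjx|91fg|vqr|91fg|rh|91fg|7ktq0', 'njyh']

Matches to split on: at [0:35] → '|xpgjx|91fg|vqr|91fg|rh|91fg|7ktq0|'.
Because the pattern has a capturing group, `split` also inserts each captured text between the pieces.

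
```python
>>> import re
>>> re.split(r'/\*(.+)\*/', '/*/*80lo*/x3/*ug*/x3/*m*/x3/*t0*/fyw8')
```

['', '/*80lo*/x3/*ug*/x3/*m*/x3/*t0', 'fyw8']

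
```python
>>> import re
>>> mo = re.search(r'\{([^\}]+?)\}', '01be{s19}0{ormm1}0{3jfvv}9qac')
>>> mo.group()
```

The match spans [4:9] → '{s19}'.

'{s19}'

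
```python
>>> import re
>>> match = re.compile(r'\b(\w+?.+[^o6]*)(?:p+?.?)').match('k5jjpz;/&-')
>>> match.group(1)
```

Pattern: a word boundary (`\b`, zero-width); then one or more of a word character (lazy), then one or more of any character, then zero or more of any character except [o6] (captured); then one or more of a literal 'p' (lazy), then optionally any character (non-capturing group).
`re.match` only tries the pattern at the start of the string.
The match spans [0:6] → 'k5jjpz'.
Captured: group 1 = 'k5jj'.

'k5jj'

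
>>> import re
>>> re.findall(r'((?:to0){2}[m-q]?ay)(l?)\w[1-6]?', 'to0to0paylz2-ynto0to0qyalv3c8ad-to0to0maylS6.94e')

[('to0to0pay', 'l'), ('to0to0may', 'l')]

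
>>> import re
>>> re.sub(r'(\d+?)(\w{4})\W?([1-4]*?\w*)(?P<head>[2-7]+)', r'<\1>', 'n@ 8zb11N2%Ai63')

'n@ <8>%Ai63'

This matches one or more of a digit (lazy) (captured); then exactly 4 of a word character (captured); then optionally a non-word character; then zero or more of a character in [1-4] (lazy), then zero or more of a word character (captured); then one or more of a character in [2-7] (captured as 'head').
Matches: at [3:10] → '8zb11N2'.
The replacement refers to a captured group, so each match is rewritten using its own captured text.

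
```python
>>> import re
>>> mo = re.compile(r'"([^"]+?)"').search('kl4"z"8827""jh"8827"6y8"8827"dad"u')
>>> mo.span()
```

(3, 6)

The match spans [3:6] → '"z"'.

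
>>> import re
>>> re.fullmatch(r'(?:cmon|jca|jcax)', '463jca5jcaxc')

None

`re.fullmatch` is like wrapping the pattern in `^…$` (in single-line mode).
Here the string isn't matched end-to-end, so the call returns None.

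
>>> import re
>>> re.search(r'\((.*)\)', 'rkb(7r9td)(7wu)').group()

The match spans [3:15] → '(7r9td)(7wu)'.

'(7r9td)(7wu)'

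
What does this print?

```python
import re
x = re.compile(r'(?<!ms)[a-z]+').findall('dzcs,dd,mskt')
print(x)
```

`(?!…)`/`(?<!…)` only lets a position through if the neighbouring text does NOT match; no characters are consumed.
Walking the string: at [0:4] → 'dzcs'; at [5:7] → 'dd'; at [8:12] → 'mskt'.
No capturing groups, so `findall` returns the 3 full match strings.

['dzcs', 'dd', 'mskt']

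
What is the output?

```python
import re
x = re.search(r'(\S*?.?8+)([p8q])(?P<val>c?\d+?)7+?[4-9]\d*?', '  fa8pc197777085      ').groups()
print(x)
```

('fa8', 'p', 'c19')

The match spans [2:11] → 'fa8pc1977'.
Captured: group 1 = 'fa8', group 2 = 'p', group 3 = 'c19'.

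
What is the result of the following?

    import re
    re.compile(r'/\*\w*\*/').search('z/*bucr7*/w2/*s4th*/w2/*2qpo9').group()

'/*bucr7*/'

`re.search` scans for the first position where the pattern succeeds.
The match spans [1:10] → '/*bucr7*/'.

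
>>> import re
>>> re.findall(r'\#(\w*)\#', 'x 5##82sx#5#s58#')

['', '5']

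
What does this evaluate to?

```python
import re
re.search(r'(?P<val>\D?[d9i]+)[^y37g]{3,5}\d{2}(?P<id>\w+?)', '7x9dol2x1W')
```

None

The pattern matches optionally a non-digit, then one or more of one of [d9i] (captured as 'val'); then 3 to 5 of any character except [y37g], then exactly 2 of a digit; then one or more of a word character (lazy) (captured as 'id').
`re.search` scans for the first position where the pattern succeeds.
Here no position works, so the call returns None.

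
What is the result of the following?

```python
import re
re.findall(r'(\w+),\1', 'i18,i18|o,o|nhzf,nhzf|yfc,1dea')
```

After group 1 captures some text, `\1` only succeeds where that same text appears again.
Walking the string: at [0:7] match 'i18,i18', group 1 = 'i18'; at [8:11] match 'o,o', group 1 = 'o'; at [12:21] match 'nhzf,nhzf', group 1 = 'nhzf'.
Because there's exactly one group, `findall` drops the full match and keeps group 1 from each hit.

['i18', 'o', 'nhzf']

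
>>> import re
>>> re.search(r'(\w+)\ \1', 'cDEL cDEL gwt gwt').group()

`\1` has to match the exact text group 1 already captured.
The match spans [0:9] → 'cDEL cDEL'.

'cDEL cDEL'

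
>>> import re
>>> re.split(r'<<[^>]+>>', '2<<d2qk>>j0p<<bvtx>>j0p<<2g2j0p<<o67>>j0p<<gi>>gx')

['2', 'j0p', 'j0p', 'j0p', 'gx']

Matches to split on: at [1:9] → '<<d2qk>>'; at [12:20] → '<<bvtx>>'; at [23:38] → '<<2g2j0p<<o67>>'; at [41:47] → '<<gi>>'.
Splitting on the pattern gives 5 pieces.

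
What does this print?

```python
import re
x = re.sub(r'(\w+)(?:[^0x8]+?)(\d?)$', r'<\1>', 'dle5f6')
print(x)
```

Each match is replaced using the text its own group 1 captured.

<dle5f>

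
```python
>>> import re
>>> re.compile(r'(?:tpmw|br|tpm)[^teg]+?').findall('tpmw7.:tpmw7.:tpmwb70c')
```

['tpmw7', 'tpmw7', 'tpmwb']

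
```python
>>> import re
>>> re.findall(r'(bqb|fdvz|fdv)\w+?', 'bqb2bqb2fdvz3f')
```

['bqb', 'bqb', 'fdvz']

Alternation isn't longest-match — the leftmost alternative that fits at this position is chosen.
Scanning left to right: at [0:4] match 'bqb2', group 1 = 'bqb'; at [4:8] match 'bqb2', group 1 = 'bqb'; at [8:13] match 'fdvz3', group 1 = 'fdvz'.
Because there's exactly one group, `findall` drops the full match and keeps group 1 from each hit.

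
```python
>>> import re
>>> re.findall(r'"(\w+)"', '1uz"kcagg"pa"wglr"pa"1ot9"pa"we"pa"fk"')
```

['kcagg', 'wglr', '1ot9', 'we', 'fk']

Matches: at [3:10] match '"kcagg"', group 1 = 'kcagg'; at [12:18] match '"wglr"', group 1 = 'wglr'; at [20:26] match '"1ot9"', group 1 = '1ot9'; at [28:32] match '"we"', group 1 = 'we'; at [34:38] match '"fk"', group 1 = 'fk'.
With a single group, `findall` returns only what that group captured — 5 items.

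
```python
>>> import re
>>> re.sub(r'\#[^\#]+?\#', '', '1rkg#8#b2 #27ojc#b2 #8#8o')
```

'1rkgb2 b2 8o'

Matches: at [4:7] → '#8#'; at [10:17] → '#27ojc#'; at [20:23] → '#8#'.
Each match is replaced by ''.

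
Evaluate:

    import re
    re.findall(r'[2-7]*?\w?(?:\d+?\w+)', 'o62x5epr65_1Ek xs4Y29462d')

['o62x5epr65_1Ek', 's4Y29462d']

No capturing groups, so `findall` returns the 2 full match strings.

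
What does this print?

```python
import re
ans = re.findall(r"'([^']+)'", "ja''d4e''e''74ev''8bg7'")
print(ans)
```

Walking the string: at [3:8] match "'d4e'", group 1 = 'd4e'; at [8:11] match "'e'", group 1 = 'e'; at [11:17] match "'74ev'", group 1 = '74ev'; at [17:23] match "'8bg7'", group 1 = '8bg7'.
Because there's exactly one group, `findall` drops the full match and keeps group 1 from each hit.

['d4e', 'e', '74ev', '8bg7']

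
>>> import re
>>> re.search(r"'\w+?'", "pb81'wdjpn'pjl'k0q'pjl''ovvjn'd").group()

"'wdjpn'"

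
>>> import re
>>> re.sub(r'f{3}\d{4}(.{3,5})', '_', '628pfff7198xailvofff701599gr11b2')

'628p_o_1b2'

This matches exactly 3 of the literal 'f', then exactly 4 of a digit; then 3 to 5 of any character (captured).
Every occurrence is swapped for '_'.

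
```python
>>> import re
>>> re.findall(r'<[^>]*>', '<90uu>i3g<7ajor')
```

['<90uu>']

Walking the string: at [0:6] → '<90uu>'.
With no groups in the pattern, `findall` gives back each whole match — 1 here.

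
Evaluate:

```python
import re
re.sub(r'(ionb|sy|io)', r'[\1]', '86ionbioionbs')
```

'86[ionb][io][ionb]s'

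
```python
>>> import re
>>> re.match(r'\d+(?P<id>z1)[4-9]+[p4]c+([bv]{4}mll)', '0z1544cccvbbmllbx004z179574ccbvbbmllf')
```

None

Pattern: one or more of a digit; then a literal 'z', then the literal '1' (captured as 'id'); then one or more of a character in [4-9], then one of [p4], then one or more of a literal 'c'; then exactly 4 of one of [bv], then the literal 'mll' (captured).
With `match`, the pattern is implicitly anchored at the beginning.
Here the string doesn't start with a match, so the call returns None.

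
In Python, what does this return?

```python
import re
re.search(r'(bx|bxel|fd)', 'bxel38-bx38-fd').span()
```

(0, 2)

The regex engine tests alternatives in the order written; an earlier branch that matches wins even if a later one would match more.
`re.search` tries every starting position until one works.
The match spans [0:2] → 'bx'.
Captured: group 1 = 'bx'.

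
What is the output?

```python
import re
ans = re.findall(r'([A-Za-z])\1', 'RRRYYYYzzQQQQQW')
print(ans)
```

`\1` is not a pattern — it's the concrete string captured by group 1, re-applied verbatim.
Walking the string: at [0:2] match 'RR', group 1 = 'R'; at [3:5] match 'YY', group 1 = 'Y'; at [5:7] match 'YY', group 1 = 'Y'; at [7:9] match 'zz', group 1 = 'z'; at [9:11] match 'QQ', group 1 = 'Q'; ….
One capturing group, so `findall` returns just the captured substring from each match — 6 in all.

['R', 'Y', 'Y', 'z', 'Q', 'Q']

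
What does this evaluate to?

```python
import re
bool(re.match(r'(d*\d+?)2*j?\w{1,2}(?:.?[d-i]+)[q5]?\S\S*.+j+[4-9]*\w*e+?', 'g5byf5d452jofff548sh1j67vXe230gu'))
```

False

Pattern: zero or more of the literal 'd', then one or more of a digit (lazy) (captured); then zero or more of the literal '2', then optionally the literal 'j', then 1 to 2 of a word character; then optionally any character, then one or more of a character in [d-i] (non-capturing group); then optionally one of [q5], then a non-whitespace character, then zero or more of a non-whitespace character; then one or more of any character, then one or more of the literal 'j', then zero or more of a character in [4-9]; then zero or more of a word character, then one or more of the literal 'e' (lazy).
`match` is anchored at position 0; if the pattern doesn't fit there, it returns None.
Here the pattern fails at index 0, so the call returns None, and `bool(None)` is False.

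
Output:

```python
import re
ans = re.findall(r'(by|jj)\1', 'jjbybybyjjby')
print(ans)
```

`\1` is not a pattern — it's the concrete string captured by group 1, re-applied verbatim.
One capturing group, so `findall` returns just the captured substring from the one match — 1 in all.

['by']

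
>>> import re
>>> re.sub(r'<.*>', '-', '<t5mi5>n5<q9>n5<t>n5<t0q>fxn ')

'-fxn '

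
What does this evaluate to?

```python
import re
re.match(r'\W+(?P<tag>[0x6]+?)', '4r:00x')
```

Pattern: one or more of a non-word character; then one or more of one of [0x6] (lazy) (captured as 'tag').
`re.match` only tries the pattern at the start of the string.
Here the pattern fails at index 0, so the call returns None.

None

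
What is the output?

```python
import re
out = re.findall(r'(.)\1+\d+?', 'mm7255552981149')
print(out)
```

After group 1 captures some text, `\1` only succeeds where that same text appears again.
Scanning left to right: at [0:3] match 'mm7', group 1 = 'm'; at [4:9] match '55552', group 1 = '5'; at [11:14] match '114', group 1 = '1'.
With a single group, `findall` returns only what that group captured — 3 items.

['m', '5', '1']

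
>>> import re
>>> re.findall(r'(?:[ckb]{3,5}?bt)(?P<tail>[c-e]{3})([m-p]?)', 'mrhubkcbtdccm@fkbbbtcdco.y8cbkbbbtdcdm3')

[('dcc', 'm'), ('cdc', 'o'), ('dcd', 'm')]

Pattern: 3 to 5 of one of [ckb] (lazy), then the literal 'bt' (non-capturing group); then exactly 3 of a character in [c-e] (captured as 'tail'); then optionally a character in [m-p] (captured).
Scanning left to right: at [4:13] match 'bkcbtdccm', groups = ('dcc', 'm'); at [15:24] match 'kbbbtcdco', groups = ('cdc', 'o'); at [27:38] match 'cbkbbbtdcdm', groups = ('dcd', 'm').
`findall` packs the 2 group values into a tuple for every match.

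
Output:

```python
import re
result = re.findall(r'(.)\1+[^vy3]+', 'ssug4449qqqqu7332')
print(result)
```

['s', '3']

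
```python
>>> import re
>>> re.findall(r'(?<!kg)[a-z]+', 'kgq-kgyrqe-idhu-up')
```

['kgq', 'kgyrqe', 'idhu', 'up']

Because the assertion is negative and zero-width, positions next to the forbidden text are skipped.
No capturing groups, so `findall` returns the 4 full match strings.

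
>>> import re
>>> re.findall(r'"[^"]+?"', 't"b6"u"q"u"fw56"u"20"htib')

['"b6"', '"q"', '"fw56"', '"20"']

Walking the string: at [1:5] → '"b6"'; at [6:9] → '"q"'; at [10:16] → '"fw56"'; at [17:21] → '"20"'.
With no groups in the pattern, `findall` gives back each whole match — 4 here.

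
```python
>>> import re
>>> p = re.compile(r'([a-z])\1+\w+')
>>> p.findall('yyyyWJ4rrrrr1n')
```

['y']

A backreference is literal: `\1` must see the identical characters the first group matched.
Matches: at [0:14] match 'yyyyWJ4rrrrr1n', group 1 = 'y'.
Because there's exactly one group, `findall` drops the full match and keeps group 1 from the one hit.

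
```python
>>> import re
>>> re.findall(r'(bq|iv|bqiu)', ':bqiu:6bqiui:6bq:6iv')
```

['bq', 'bq', 'bq', 'iv']

Branches in `(...|...)` are attempted left-to-right; the first branch that allows the whole pattern to succeed is taken.
Matches: at [1:3] match 'bq', group 1 = 'bq'; at [7:9] match 'bq', group 1 = 'bq'; at [14:16] match 'bq', group 1 = 'bq'; at [18:20] match 'iv', group 1 = 'iv'.
One capturing group, so `findall` returns just the captured substring from each match — 4 in all.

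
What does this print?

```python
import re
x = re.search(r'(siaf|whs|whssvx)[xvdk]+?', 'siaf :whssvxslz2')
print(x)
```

Here no position works, so the call returns None.

None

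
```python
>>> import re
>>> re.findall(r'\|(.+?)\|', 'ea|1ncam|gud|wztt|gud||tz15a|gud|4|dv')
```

['1ncam', 'wztt', '|tz15a', '4']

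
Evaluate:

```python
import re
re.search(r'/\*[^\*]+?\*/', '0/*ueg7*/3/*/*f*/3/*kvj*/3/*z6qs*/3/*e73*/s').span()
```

(1, 9)

`re.search` scans for the first position where the pattern succeeds.
The match spans [1:9] → '/*ueg7*/'.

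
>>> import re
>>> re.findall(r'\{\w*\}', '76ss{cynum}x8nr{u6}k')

`findall` yields the raw match text (2 of them) because the pattern has no groups.

['{cynum}', '{u6}']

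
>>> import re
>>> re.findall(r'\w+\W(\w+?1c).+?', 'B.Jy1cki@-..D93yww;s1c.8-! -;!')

['Jy1c', 's1c']

This matches one or more of a word character, then a non-word character; then one or more of a word character (lazy), then the literal '1c' (captured); then one or more of any character (lazy).
A `+?`/`*?`/`{m,n}?` starts at its minimum and grows only as far as needed for what follows to match.
Scanning left to right: at [0:7] match 'B.Jy1ck', group 1 = 'Jy1c'; at [12:23] match 'D93yww;s1c.', group 1 = 's1c'.
`findall` collects group 1 from each match (2 total).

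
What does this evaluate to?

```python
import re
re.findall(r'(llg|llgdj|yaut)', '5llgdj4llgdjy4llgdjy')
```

Branches in `(...|...)` are attempted left-to-right; the first branch that allows the whole pattern to succeed is taken.
Matches: at [1:4] match 'llg', group 1 = 'llg'; at [7:10] match 'llg', group 1 = 'llg'; at [14:17] match 'llg', group 1 = 'llg'.
With a single group, `findall` returns only what that group captured — 3 items.

['llg', 'llg', 'llg']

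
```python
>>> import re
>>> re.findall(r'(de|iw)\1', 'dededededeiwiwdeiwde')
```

A backreference is literal: `\1` must see the identical characters the first group matched.
Matches: at [0:4] match 'dede', group 1 = 'de'; at [4:8] match 'dede', group 1 = 'de'; at [10:14] match 'iwiw', group 1 = 'iw'.
One capturing group, so `findall` returns just the captured substring from each match — 3 in all.

['de', 'de', 'iw']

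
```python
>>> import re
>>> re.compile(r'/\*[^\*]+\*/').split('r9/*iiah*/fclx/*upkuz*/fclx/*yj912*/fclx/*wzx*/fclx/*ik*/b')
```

Splitting on the pattern gives 6 pieces.

['r9', 'fclx', 'fclx', 'fclx', 'fclx', 'b']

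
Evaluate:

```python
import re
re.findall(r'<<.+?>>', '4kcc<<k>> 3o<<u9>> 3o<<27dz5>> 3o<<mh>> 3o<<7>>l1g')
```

['<<k>>', '<<u9>>', '<<27dz5>>', '<<mh>>', '<<7>>']

A `+?`/`*?`/`{m,n}?` starts at its minimum and grows only as far as needed for what follows to match.
Walking the string: at [4:9] → '<<k>>'; at [12:18] → '<<u9>>'; at [21:30] → '<<27dz5>>'; at [33:39] → '<<mh>>'; at [42:47] → '<<7>>'.
`findall` yields the raw match text (5 of them) because the pattern has no groups.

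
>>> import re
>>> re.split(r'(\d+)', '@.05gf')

['@.', '05', 'gf']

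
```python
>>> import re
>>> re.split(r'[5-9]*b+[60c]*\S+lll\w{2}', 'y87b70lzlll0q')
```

Each match becomes a cut point; 2 segments remain.

['y', '']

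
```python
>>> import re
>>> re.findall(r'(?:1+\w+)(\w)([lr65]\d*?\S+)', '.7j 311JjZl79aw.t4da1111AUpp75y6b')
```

Pattern: one or more of a literal '1', then one or more of a word character (non-capturing group); then a word character (captured); then one of [lr65], then zero or more of a digit (lazy), then one or more of a non-whitespace character (captured).
Multiple groups make `findall` return tuples — one 2-tuple for the one match.

[('Z', 'l79aw.t4da1111AUpp75y6b')]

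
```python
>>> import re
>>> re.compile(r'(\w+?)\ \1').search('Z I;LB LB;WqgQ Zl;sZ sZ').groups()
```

('LB',)

The match spans [4:9] → 'LB LB'.
Captured: group 1 = 'LB'.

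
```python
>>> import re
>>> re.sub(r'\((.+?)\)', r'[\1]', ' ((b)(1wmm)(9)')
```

Because the quantifier is non-greedy, it stops expanding at the earliest point where the rest of the pattern can succeed.
Each match is replaced using the text its own group 1 captured.

' [(b][1wmm][9]'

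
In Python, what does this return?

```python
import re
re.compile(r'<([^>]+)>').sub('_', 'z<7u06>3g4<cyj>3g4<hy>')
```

Each match is replaced by '_'.

'z_3g4_3g4_'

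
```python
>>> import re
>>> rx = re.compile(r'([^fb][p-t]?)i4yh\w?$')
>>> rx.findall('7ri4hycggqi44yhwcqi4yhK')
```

['cq']

The pattern matches any character except [fb], then optionally a character in [p-t] (captured); then a literal 'i', then the literal '4yh', then optionally a word character; then anchored at the end.
Matches: at [16:23] match 'cqi4yhK', group 1 = 'cq'.
One capturing group, so `findall` returns just the captured substring from the one match — 1 in all.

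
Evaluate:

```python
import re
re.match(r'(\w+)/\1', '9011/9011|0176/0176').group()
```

'9011/9011'

With `match`, the pattern is implicitly anchored at the beginning.
The match spans [0:9] → '9011/9011'.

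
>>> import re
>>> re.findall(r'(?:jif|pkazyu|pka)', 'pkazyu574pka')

['pkazyu', 'pka']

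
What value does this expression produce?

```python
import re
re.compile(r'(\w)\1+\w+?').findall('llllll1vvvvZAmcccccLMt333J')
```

['l', 'v', 'c', '3']

`\1` has to match the exact text group 1 already captured.
Walking the string: at [0:7] match 'llllll1', group 1 = 'l'; at [7:12] match 'vvvvZ', group 1 = 'v'; at [14:20] match 'cccccL', group 1 = 'c'; at [22:26] match '333J', group 1 = '3'.
With a single group, `findall` returns only what that group captured — 4 items.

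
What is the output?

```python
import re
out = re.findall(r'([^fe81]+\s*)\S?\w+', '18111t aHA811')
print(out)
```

Pattern: one or more of any character except [fe81], then zero or more of whitespace (captured); then optionally a non-whitespace character; then one or more of a word character.
Matches: at [5:13] match 't aHA811', group 1 = 't aHA'.
With a single group, `findall` returns only what that group captured — 1 item.

['t aHA']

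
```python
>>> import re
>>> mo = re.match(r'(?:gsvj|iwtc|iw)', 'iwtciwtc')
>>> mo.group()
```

'iwtc'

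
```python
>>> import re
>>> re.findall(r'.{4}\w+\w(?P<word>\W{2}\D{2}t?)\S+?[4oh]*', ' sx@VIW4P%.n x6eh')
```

['%.n ']

`findall` collects group 1 from the one match (1 total).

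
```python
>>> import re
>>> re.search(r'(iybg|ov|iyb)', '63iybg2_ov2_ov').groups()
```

('iybg',)

Alternation isn't longest-match — the leftmost alternative that fits at this position is chosen.
Unlike `match`, `search` isn't anchored — it looks for the pattern anywhere in the string.
The match spans [2:6] → 'iybg'.
Captured: group 1 = 'iybg'.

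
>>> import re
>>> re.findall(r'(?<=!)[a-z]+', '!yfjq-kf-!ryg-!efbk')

['yfjq', 'ryg', 'efbk']

The `(?=…)`/`(?<=…)` assertion just peeks at neighbouring text; it doesn't advance the match position.
Walking the string: at [1:5] → 'yfjq'; at [10:13] → 'ryg'; at [15:19] → 'efbk'.
Since nothing is captured, `findall` lists the 3 matched substrings directly.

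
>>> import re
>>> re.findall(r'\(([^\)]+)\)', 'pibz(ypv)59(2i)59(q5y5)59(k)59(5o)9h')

['ypv', '2i', 'q5y5', 'k', '5o']

Walking the string: at [4:9] match '(ypv)', group 1 = 'ypv'; at [11:15] match '(2i)', group 1 = '2i'; at [17:23] match '(q5y5)', group 1 = 'q5y5'; at [25:28] match '(k)', group 1 = 'k'; at [30:34] match '(5o)', group 1 = '5o'.
With a single group, `findall` returns only what that group captured — 5 items.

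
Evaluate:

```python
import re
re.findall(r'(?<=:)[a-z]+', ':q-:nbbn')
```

Because the assertion is zero-width, the text it checks is not consumed and won't appear in the result.
Since nothing is captured, `findall` lists the 2 matched substrings directly.

['q', 'nbbn']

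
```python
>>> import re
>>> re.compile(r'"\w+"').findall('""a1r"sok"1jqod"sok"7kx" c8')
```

['"a1r"', '"1jqod"', '"7kx"']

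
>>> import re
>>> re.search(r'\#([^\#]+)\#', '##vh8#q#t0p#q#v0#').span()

`search` walks the string left to right and returns the first match it finds.
The match spans [1:6] → '#vh8#'.
Captured: group 1 = 'vh8'.

(1, 6)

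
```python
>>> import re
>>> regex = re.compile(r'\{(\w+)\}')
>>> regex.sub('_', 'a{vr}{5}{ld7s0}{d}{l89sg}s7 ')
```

'a_____s7 '

`sub` substitutes '_' at each match site.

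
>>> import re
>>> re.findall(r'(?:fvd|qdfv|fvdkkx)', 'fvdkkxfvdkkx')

The regex engine tests alternatives in the order written; an earlier branch that matches wins even if a later one would match more.
Matches: at [0:3] → 'fvd'; at [6:9] → 'fvd'.
With no groups in the pattern, `findall` gives back each whole match — 2 here.

['fvd', 'fvd']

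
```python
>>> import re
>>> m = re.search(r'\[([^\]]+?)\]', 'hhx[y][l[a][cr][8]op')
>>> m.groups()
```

('y',)

The match spans [3:6] → '[y]'.
Captured: group 1 = 'y'.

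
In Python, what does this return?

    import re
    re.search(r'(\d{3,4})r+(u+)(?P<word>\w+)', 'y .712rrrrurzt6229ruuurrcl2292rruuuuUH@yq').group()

The match spans [3:38] → '712rrrrurzt6229ruuurrcl2292rruuuuUH'.

'712rrrrurzt6229ruuurrcl2292rruuuuUH'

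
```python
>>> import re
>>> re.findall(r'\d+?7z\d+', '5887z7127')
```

The pattern matches one or more of a digit (lazy), then the literal '7z'; then one or more of a digit.
Matches: at [0:9] → '5887z7127'.
Since nothing is captured, `findall` lists the 1 matched substring directly.

['5887z7127']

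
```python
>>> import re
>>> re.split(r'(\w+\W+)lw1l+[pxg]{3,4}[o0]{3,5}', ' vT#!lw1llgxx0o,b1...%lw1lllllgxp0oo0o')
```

[' vT#!lw1llgxx0o,', 'b1...%', '']

Pattern: one or more of a word character, then one or more of a non-word character (captured); then the literal 'lw1', then one or more of the literal 'l'; then 3 to 4 of one of [pxg], then 3 to 5 of one of [o0].
Because the pattern has a capturing group, `split` also inserts each captured text between the pieces.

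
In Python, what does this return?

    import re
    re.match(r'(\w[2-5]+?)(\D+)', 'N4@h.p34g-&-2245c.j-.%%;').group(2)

This matches a word character, then one or more of a character in [2-5] (lazy) (captured); then one or more of a non-digit (captured).
`re.match` only tries the pattern at the start of the string.
The match spans [0:6] → 'N4@h.p'.
Captured: group 1 = 'N4', group 2 = '@h.p'.

'@h.p'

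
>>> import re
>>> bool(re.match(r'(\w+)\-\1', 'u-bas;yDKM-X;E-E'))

False

`re.match` only tries the pattern at the start of the string.
Here the pattern fails at index 0, so the call returns None, and `bool(None)` is False.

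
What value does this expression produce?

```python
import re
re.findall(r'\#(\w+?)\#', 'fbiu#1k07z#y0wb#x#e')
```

Matches: at [4:11] match '#1k07z#', group 1 = '1k07z'; at [15:18] match '#x#', group 1 = 'x'.
Because there's exactly one group, `findall` drops the full match and keeps group 1 from each hit.

['1k07z', 'x']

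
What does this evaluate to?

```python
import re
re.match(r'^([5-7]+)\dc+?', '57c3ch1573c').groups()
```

('5',)

This matches anchored at the start of the string; then one or more of a character in [5-7] (captured); then a digit, then one or more of the literal 'c' (lazy).
With `match`, the pattern is implicitly anchored at the beginning.
The match spans [0:3] → '57c'.
Captured: group 1 = '5'.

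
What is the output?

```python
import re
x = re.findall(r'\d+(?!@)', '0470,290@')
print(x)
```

The negative lookaround is zero-width — it rules out positions where the adjacent text would match, without consuming anything.
No capturing groups, so `findall` returns the 2 full match strings.

['0470', '29']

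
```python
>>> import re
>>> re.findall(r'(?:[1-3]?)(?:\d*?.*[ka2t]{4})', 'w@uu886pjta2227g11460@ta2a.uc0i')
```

No capturing groups, so `findall` returns the 1 full match string.

['w@uu886pjta2227g11460@ta2a']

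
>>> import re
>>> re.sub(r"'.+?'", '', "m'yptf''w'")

'm'

Matches: at [1:7] → "'yptf'"; at [7:10] → "'w'".
`sub` substitutes '' at each match site.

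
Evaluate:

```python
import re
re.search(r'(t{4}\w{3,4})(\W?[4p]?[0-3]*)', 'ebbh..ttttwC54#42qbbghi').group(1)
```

The pattern matches exactly 4 of a literal 't', then 3 to 4 of a word character (captured); then optionally a non-word character, then optionally one of [4p], then zero or more of a character in [0-3] (captured).
`re.search` scans for the first position where the pattern succeeds.
The match spans [6:17] → 'ttttwC54#42'.
Captured: group 1 = 'ttttwC54', group 2 = '#42'.

'ttttwC54'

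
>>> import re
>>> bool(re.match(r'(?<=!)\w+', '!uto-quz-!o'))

`re.match` only tries the pattern at the start of the string.
Here the pattern fails at index 0, so the call returns None, and `bool(None)` is False.

False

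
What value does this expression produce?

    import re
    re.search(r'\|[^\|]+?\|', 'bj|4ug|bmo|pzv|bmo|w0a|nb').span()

(2, 7)

`re.search` scans for the first position where the pattern succeeds.
The match spans [2:7] → '|4ug|'.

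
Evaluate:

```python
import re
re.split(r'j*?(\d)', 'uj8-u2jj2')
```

This matches zero or more of a literal 'j' (lazy); then a digit (captured).
Matches to split on: at [1:3] → 'j8'; at [5:6] → '2'; at [6:9] → 'jj2'.
The group in the pattern means `split` returns the separators' captures alongside the pieces.

['u', '8', '-u', '2', '', '2', '']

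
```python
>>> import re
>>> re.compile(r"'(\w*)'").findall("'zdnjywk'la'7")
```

['zdnjywk']

With a single group, `findall` returns only what that group captured — 1 item.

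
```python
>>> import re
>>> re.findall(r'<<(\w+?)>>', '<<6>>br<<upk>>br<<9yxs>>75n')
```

['6', 'upk', '9yxs']

Because there's exactly one group, `findall` drops the full match and keeps group 1 from each hit.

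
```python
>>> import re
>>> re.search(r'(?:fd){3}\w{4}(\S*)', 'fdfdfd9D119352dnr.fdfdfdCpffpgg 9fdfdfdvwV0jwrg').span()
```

The pattern matches the literal 'fd' repeated 3 times, then exactly 4 of a word character; then zero or more of a non-whitespace character (captured).
Unlike `match`, `search` isn't anchored — it looks for the pattern anywhere in the string.
The match spans [0:31] → 'fdfdfd9D119352dnr.fdfdfdCpffpgg'.
Captured: group 1 = '9352dnr.fdfdfdCpffpgg'.

(0, 31)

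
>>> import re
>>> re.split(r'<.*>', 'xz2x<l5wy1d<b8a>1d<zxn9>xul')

['xz2x', 'xul']

`split` removes every match and returns the 2 fragments in between.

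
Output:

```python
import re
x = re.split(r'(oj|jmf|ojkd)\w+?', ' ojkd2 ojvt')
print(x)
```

[' ', 'oj', 'd2 ', 'oj', 't']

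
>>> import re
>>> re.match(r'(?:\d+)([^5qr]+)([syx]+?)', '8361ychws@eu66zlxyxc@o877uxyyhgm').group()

With `match`, the pattern is implicitly anchored at the beginning.
The match spans [0:29] → '8361ychws@eu66zlxyxc@o877uxyy'.

'8361ychws@eu66zlxyxc@o877uxyy'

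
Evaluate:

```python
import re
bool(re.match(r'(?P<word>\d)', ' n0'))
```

With `match`, the pattern is implicitly anchored at the beginning.
Here the pattern fails at index 0, so the call returns None, and `bool(None)` is False.

False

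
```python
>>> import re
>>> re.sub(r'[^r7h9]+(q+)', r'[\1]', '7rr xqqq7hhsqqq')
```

'7rr[q]7hh[q]'

The pattern matches one or more of any character except [r7h9]; then one or more of a literal 'q' (captured).
Each match is replaced using the text its own group 1 captured.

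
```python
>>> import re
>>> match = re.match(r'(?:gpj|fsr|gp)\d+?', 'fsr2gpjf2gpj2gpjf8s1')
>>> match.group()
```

'fsr2'

`re.match` only tries the pattern at the start of the string.
The match spans [0:4] → 'fsr2'.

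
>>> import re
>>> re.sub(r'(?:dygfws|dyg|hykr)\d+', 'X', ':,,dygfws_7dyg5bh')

`sub` substitutes 'X' at each match site.

':,,dygfws_7Xbh'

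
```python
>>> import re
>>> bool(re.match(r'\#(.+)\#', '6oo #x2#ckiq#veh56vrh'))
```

`re.match` won't scan ahead — the pattern has to work from the very first character.
Here position 0 doesn't satisfy it, so the call returns None, and `bool(None)` is False.

False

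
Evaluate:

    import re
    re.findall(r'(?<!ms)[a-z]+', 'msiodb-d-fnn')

['msiodb', 'd', 'fnn']

The negative lookaround is zero-width — it rules out positions where the adjacent text would match, without consuming anything.
Scanning left to right: at [0:6] → 'msiodb'; at [7:8] → 'd'; at [9:12] → 'fnn'.
No capturing groups, so `findall` returns the 3 full match strings.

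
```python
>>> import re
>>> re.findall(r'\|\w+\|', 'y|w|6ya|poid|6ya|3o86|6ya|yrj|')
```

['|w|', '|poid|', '|3o86|', '|yrj|']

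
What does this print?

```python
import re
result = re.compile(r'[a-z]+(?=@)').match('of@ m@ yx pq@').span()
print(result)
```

With `match`, the pattern is implicitly anchored at the beginning.
The match spans [0:2] → 'of'.

(0, 2)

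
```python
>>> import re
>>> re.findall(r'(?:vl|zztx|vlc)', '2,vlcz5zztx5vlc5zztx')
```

['vl', 'zztx', 'vl', 'zztx']

Branches in `(...|...)` are attempted left-to-right; the first branch that allows the whole pattern to succeed is taken.
No capturing groups, so `findall` returns the 4 full match strings.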